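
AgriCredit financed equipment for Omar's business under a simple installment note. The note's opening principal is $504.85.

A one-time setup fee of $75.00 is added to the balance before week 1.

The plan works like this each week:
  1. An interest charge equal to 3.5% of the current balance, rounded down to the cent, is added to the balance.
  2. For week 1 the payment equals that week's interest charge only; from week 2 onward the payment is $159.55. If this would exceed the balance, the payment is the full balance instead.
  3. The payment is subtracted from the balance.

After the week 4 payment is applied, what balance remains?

$147.28

# | Opening | Interest | Payment | End bal
1 | $579.85 | $20.29 | $20.29 | $579.85
2 | $579.85 | $20.29 | $159.55 | $440.59
3 | $440.59 | $15.42 | $159.55 | $296.46
4 | $296.46 | $10.37 | $159.55 | $147.28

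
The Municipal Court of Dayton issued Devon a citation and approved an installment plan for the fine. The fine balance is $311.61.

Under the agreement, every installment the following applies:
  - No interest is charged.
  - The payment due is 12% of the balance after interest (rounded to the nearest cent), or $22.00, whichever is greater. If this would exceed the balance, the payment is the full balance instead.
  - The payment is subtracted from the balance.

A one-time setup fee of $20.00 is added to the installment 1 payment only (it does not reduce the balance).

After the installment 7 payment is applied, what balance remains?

Installment 1: $311.61 − $37.39 (+ $20.00 fee) → $274.22
Installment 2: $274.22 − $32.91 → $241.31
Installment 3: $241.31 − $28.96 → $212.35
Installment 4: $212.35 − $25.48 → $186.87
Installment 5: $186.87 − $22.42 → $164.45
Installment 6: $164.45 − $22.00 → $142.45
Installment 7: $142.45 − $22.00 → $120.45

$120.45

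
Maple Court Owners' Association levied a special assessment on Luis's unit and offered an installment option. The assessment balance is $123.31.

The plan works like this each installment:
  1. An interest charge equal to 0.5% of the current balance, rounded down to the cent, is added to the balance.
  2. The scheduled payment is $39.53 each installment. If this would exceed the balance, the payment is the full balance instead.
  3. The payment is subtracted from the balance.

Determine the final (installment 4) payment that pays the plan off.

$5.99

Installment 1: $123.31 +$0.61 interest = $123.92; pay $39.53 → $84.39
Installment 2: $84.39 +$0.42 interest = $84.81; pay $39.53 → $45.28
Installment 3: $45.28 +$0.22 interest = $45.50; pay $39.53 → $5.97
Installment 4: $5.97 +$0.02 interest = $5.99; pay $5.99 → $0.00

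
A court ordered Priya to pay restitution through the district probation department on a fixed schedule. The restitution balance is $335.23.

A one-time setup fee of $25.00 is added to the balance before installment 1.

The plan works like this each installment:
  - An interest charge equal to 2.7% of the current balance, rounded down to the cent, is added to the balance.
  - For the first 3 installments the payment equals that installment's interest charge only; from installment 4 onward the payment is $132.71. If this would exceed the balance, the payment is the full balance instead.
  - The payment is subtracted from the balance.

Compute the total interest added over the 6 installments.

Installment 1: opening $360.23; interest $9.72 → $369.95; payment $9.72; balance $360.23
Installment 2: opening $360.23; interest $9.72 → $369.95; payment $9.72; balance $360.23
Installment 3: opening $360.23; interest $9.72 → $369.95; payment $9.72; balance $360.23
Installment 4: opening $360.23; interest $9.72 → $369.95; payment $132.71; balance $237.24
Installment 5: opening $237.24; interest $6.40 → $243.64; payment $132.71; balance $110.93
Installment 6: opening $110.93; interest $2.99 → $113.92; payment $113.92; balance $0.00
Total interest: $9.72 + $9.72 + $9.72 + $9.72 + $6.40 + $2.99 = $48.27

$48.27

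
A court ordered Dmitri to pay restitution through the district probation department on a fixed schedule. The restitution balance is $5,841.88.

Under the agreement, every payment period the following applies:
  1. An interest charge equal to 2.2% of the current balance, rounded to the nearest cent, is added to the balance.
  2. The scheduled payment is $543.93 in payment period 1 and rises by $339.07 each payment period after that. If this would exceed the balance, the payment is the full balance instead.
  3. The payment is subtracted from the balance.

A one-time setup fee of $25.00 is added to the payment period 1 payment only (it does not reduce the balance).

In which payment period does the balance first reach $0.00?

6

Payment period 1: opening $5,841.88; interest $128.52 → $5,970.40; payment $543.93 (+ $25.00 fee); balance $5,426.47
Payment period 2: opening $5,426.47; interest $119.38 → $5,545.85; payment $883.00; balance $4,662.85
Payment period 3: opening $4,662.85; interest $102.58 → $4,765.43; payment $1,222.07; balance $3,543.36
Payment period 4: opening $3,543.36; interest $77.95 → $3,621.31; payment $1,561.14; balance $2,060.17
Payment period 5: opening $2,060.17; interest $45.32 → $2,105.49; payment $1,900.21; balance $205.28
Payment period 6: opening $205.28; interest $4.52 → $209.80; payment $209.80; balance $0.00
Balance reaches $0.00 in payment period 6.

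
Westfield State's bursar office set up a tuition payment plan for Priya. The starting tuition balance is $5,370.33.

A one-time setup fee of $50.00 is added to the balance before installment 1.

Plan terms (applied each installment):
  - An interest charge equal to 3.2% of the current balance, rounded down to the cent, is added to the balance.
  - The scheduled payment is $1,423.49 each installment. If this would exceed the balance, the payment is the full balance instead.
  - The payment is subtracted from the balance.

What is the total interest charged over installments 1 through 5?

$454.20

# | Opening | Interest | Payment | End bal
1 | $5,420.33 | $173.45 | $1,423.49 | $4,170.29
2 | $4,170.29 | $133.44 | $1,423.49 | $2,880.24
3 | $2,880.24 | $92.16 | $1,423.49 | $1,548.91
4 | $1,548.91 | $49.56 | $1,423.49 | $174.98
5 | $174.98 | $5.59 | $180.57 | $0.00
Total interest: $173.45 + $133.44 + $92.16 + $49.56 + $5.59 = $454.20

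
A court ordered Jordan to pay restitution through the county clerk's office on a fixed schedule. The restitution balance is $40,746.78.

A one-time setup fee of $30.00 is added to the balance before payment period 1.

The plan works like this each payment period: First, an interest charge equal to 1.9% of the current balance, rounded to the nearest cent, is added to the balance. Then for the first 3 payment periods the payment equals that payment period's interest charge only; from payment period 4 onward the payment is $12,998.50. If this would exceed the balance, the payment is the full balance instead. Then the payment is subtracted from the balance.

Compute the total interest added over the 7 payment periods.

# | Opening | Interest | Payment | End bal
1 | $40,776.78 | $774.76 | $774.76 | $40,776.78
2 | $40,776.78 | $774.76 | $774.76 | $40,776.78
3 | $40,776.78 | $774.76 | $774.76 | $40,776.78
4 | $40,776.78 | $774.76 | $12,998.50 | $28,553.04
5 | $28,553.04 | $542.51 | $12,998.50 | $16,097.05
6 | $16,097.05 | $305.84 | $12,998.50 | $3,404.39
7 | $3,404.39 | $64.68 | $3,469.07 | $0.00
Total interest: $774.76 + $774.76 + $774.76 + $774.76 + $542.51 + $305.84 + $64.68 = $4,012.07

$4,012.07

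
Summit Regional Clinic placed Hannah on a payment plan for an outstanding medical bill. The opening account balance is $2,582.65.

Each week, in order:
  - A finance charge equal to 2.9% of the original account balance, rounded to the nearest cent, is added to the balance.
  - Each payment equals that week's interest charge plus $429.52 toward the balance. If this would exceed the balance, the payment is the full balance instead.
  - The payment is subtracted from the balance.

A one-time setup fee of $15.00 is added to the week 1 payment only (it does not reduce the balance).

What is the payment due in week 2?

$504.42

# | Opening | Interest | Payment | Fee | End bal
1 | $2,582.65 | $74.90 | $504.42 | $15.00 | $2,153.13
2 | $2,153.13 | $74.90 | $504.42 | — | $1,723.61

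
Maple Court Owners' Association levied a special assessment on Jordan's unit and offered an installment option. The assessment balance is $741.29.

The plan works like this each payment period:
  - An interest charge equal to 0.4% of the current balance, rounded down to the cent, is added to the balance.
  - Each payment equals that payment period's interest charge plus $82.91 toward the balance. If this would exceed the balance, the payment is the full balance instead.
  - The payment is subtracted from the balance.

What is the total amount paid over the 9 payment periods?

$756.00

# | Opening | Interest | Payment | End bal
1 | $741.29 | $2.96 | $85.87 | $658.38
2 | $658.38 | $2.63 | $85.54 | $575.47
3 | $575.47 | $2.30 | $85.21 | $492.56
4 | $492.56 | $1.97 | $84.88 | $409.65
5 | $409.65 | $1.63 | $84.54 | $326.74
6 | $326.74 | $1.30 | $84.21 | $243.83
7 | $243.83 | $0.97 | $83.88 | $160.92
8 | $160.92 | $0.64 | $83.55 | $78.01
9 | $78.01 | $0.31 | $78.32 | $0.00
Total paid: $756.00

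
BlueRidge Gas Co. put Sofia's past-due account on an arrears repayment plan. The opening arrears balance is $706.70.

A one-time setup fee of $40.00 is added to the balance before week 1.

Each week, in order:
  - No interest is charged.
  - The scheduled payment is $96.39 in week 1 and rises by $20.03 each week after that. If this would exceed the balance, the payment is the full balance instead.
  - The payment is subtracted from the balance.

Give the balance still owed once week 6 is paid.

$0.00

# | Opening | Payment | End bal
1 | $746.70 | $96.39 | $650.31
2 | $650.31 | $116.42 | $533.89
3 | $533.89 | $136.45 | $397.44
4 | $397.44 | $156.48 | $240.96
5 | $240.96 | $176.51 | $64.45
6 | $64.45 | $64.45 | $0.00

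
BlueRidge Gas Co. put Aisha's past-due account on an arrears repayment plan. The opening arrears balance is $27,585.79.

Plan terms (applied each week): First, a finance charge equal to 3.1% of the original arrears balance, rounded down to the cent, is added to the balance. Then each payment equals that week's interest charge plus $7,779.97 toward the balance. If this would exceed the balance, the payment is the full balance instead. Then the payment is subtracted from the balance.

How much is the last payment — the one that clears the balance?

$5,101.03

Week 1: opening $27,585.79; interest $855.15 → $28,440.94; payment $8,635.12; balance $19,805.82
Week 2: opening $19,805.82; interest $855.15 → $20,660.97; payment $8,635.12; balance $12,025.85
Week 3: opening $12,025.85; interest $855.15 → $12,881.00; payment $8,635.12; balance $4,245.88
Week 4: opening $4,245.88; interest $855.15 → $5,101.03; payment $5,101.03; balance $0.00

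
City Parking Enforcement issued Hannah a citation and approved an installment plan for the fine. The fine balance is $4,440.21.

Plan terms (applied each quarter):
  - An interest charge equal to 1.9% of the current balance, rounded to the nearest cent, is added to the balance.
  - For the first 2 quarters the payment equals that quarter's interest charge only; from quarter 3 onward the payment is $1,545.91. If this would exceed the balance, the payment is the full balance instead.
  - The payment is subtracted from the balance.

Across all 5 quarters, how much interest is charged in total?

Quarter 1: opening $4,440.21; interest $84.36 → $4,524.57; payment $84.36; balance $4,440.21
Quarter 2: opening $4,440.21; interest $84.36 → $4,524.57; payment $84.36; balance $4,440.21
Quarter 3: opening $4,440.21; interest $84.36 → $4,524.57; payment $1,545.91; balance $2,978.66
Quarter 4: opening $2,978.66; interest $56.59 → $3,035.25; payment $1,545.91; balance $1,489.34
Quarter 5: opening $1,489.34; interest $28.30 → $1,517.64; payment $1,517.64; balance $0.00
Total interest: $84.36 + $84.36 + $84.36 + $56.59 + $28.30 = $337.97

$337.97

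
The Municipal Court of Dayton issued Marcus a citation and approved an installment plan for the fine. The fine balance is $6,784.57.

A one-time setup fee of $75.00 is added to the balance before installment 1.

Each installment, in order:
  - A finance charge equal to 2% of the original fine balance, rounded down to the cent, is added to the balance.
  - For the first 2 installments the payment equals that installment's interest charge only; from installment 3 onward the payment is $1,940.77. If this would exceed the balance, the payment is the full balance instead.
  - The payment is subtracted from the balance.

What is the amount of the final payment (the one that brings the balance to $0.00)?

# | Opening | Interest | Payment | End bal
1 | $6,859.57 | $135.69 | $135.69 | $6,859.57
2 | $6,859.57 | $135.69 | $135.69 | $6,859.57
3 | $6,859.57 | $135.69 | $1,940.77 | $5,054.49
4 | $5,054.49 | $135.69 | $1,940.77 | $3,249.41
5 | $3,249.41 | $135.69 | $1,940.77 | $1,444.33
6 | $1,444.33 | $135.69 | $1,580.02 | $0.00

$1,580.02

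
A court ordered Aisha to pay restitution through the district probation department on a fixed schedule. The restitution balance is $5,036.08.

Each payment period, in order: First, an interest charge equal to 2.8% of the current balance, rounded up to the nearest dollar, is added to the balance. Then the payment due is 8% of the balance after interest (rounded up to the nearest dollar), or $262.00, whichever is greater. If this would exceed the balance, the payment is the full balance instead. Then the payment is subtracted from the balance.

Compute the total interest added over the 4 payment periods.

$523.00

# | Opening | Interest | Payment | End bal
1 | $5,036.08 | $142.00 | $415.00 | $4,763.08
2 | $4,763.08 | $134.00 | $392.00 | $4,505.08
3 | $4,505.08 | $127.00 | $371.00 | $4,261.08
4 | $4,261.08 | $120.00 | $351.00 | $4,030.08
Total interest: $142.00 + $134.00 + $127.00 + $120.00 = $523.00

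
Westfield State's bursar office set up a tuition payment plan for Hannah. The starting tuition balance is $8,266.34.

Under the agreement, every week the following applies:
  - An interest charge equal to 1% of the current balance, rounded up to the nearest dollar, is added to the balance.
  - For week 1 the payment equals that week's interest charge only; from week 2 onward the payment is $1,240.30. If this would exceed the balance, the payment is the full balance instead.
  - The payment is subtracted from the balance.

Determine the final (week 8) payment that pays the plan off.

$1,159.54

Week 1: $8,266.34 +$83.00 interest = $8,349.34; pay $83.00 → $8,266.34
Week 2: $8,266.34 +$83.00 interest = $8,349.34; pay $1,240.30 → $7,109.04
Week 3: $7,109.04 +$72.00 interest = $7,181.04; pay $1,240.30 → $5,940.74
Week 4: $5,940.74 +$60.00 interest = $6,000.74; pay $1,240.30 → $4,760.44
Week 5: $4,760.44 +$48.00 interest = $4,808.44; pay $1,240.30 → $3,568.14
Week 6: $3,568.14 +$36.00 interest = $3,604.14; pay $1,240.30 → $2,363.84
Week 7: $2,363.84 +$24.00 interest = $2,387.84; pay $1,240.30 → $1,147.54
Week 8: $1,147.54 +$12.00 interest = $1,159.54; pay $1,159.54 → $0.00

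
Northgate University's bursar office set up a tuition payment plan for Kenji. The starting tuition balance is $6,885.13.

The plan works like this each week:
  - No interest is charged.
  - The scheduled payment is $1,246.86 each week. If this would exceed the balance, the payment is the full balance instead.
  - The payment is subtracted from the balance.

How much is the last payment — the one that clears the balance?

$650.83

Week 1: $6,885.13 − $1,246.86 → $5,638.27
Week 2: $5,638.27 − $1,246.86 → $4,391.41
Week 3: $4,391.41 − $1,246.86 → $3,144.55
Week 4: $3,144.55 − $1,246.86 → $1,897.69
Week 5: $1,897.69 − $1,246.86 → $650.83
Week 6: $650.83 − $650.83 → $0.00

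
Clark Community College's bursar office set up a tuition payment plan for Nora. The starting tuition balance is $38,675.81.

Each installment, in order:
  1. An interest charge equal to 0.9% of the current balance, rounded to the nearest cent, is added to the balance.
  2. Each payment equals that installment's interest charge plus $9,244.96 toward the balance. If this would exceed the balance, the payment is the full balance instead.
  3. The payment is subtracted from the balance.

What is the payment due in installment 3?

Installment 1: $38,675.81 +$348.08 interest = $39,023.89; pay $9,593.04 → $29,430.85
Installment 2: $29,430.85 +$264.88 interest = $29,695.73; pay $9,509.84 → $20,185.89
Installment 3: $20,185.89 +$181.67 interest = $20,367.56; pay $9,426.63 → $10,940.93

$9,426.63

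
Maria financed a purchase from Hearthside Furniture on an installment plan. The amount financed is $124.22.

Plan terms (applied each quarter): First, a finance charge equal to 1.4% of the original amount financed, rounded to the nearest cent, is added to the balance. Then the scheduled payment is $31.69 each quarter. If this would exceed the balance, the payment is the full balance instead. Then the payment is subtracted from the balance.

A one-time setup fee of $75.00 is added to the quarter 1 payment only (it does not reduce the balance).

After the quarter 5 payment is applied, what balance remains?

$0.00

Quarter 1: opening $124.22; interest $1.74 → $125.96; payment $31.69 (+ $75.00 fee); balance $94.27
Quarter 2: opening $94.27; interest $1.74 → $96.01; payment $31.69; balance $64.32
Quarter 3: opening $64.32; interest $1.74 → $66.06; payment $31.69; balance $34.37
Quarter 4: opening $34.37; interest $1.74 → $36.11; payment $31.69; balance $4.42
Quarter 5: opening $4.42; interest $1.74 → $6.16; payment $6.16; balance $0.00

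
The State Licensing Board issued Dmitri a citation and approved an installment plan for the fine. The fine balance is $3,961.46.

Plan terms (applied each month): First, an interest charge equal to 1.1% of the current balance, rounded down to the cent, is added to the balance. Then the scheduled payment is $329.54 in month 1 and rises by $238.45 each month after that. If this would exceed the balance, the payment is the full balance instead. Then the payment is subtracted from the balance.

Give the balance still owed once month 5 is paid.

$88.94

# | Opening | Interest | Payment | End bal
1 | $3,961.46 | $43.57 | $329.54 | $3,675.49
2 | $3,675.49 | $40.43 | $567.99 | $3,147.93
3 | $3,147.93 | $34.62 | $806.44 | $2,376.11
4 | $2,376.11 | $26.13 | $1,044.89 | $1,357.35
5 | $1,357.35 | $14.93 | $1,283.34 | $88.94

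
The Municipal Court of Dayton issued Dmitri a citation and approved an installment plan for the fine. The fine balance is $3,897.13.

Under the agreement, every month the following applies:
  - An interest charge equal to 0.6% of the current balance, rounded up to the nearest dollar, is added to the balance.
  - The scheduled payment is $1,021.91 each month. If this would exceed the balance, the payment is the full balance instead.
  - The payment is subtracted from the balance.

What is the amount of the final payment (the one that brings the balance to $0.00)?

$891.40

# | Opening | Interest | Payment | End bal
1 | $3,897.13 | $24.00 | $1,021.91 | $2,899.22
2 | $2,899.22 | $18.00 | $1,021.91 | $1,895.31
3 | $1,895.31 | $12.00 | $1,021.91 | $885.40
4 | $885.40 | $6.00 | $891.40 | $0.00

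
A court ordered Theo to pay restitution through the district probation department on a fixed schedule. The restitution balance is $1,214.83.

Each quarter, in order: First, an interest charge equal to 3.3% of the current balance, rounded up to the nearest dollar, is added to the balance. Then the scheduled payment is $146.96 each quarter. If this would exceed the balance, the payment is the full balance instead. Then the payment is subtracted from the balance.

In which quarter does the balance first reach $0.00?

Quarter 1: $1,214.83 +$41.00 interest = $1,255.83; pay $146.96 → $1,108.87
Quarter 2: $1,108.87 +$37.00 interest = $1,145.87; pay $146.96 → $998.91
Quarter 3: $998.91 +$33.00 interest = $1,031.91; pay $146.96 → $884.95
Quarter 4: $884.95 +$30.00 interest = $914.95; pay $146.96 → $767.99
Quarter 5: $767.99 +$26.00 interest = $793.99; pay $146.96 → $647.03
Quarter 6: $647.03 +$22.00 interest = $669.03; pay $146.96 → $522.07
Quarter 7: $522.07 +$18.00 interest = $540.07; pay $146.96 → $393.11
Quarter 8: $393.11 +$13.00 interest = $406.11; pay $146.96 → $259.15
Quarter 9: $259.15 +$9.00 interest = $268.15; pay $146.96 → $121.19
Quarter 10: $121.19 +$4.00 interest = $125.19; pay $125.19 → $0.00
Balance reaches $0.00 in quarter 10.

10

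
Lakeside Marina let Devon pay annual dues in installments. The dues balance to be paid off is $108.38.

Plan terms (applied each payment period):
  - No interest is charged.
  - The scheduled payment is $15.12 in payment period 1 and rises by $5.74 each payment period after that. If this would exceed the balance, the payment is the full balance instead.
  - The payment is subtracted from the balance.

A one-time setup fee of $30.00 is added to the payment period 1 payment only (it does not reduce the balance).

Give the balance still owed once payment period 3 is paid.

$45.80

Payment period 1: $108.38 − $15.12 (+ $30.00 fee) → $93.26
Payment period 2: $93.26 − $20.86 → $72.40
Payment period 3: $72.40 − $26.60 → $45.80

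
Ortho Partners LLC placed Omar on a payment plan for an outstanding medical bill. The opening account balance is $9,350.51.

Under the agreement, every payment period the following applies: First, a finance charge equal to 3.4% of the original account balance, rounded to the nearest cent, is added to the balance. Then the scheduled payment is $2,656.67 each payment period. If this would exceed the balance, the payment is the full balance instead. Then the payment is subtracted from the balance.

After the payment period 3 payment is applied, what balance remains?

Payment period 1: opening $9,350.51; interest $317.92 → $9,668.43; payment $2,656.67; balance $7,011.76
Payment period 2: opening $7,011.76; interest $317.92 → $7,329.68; payment $2,656.67; balance $4,673.01
Payment period 3: opening $4,673.01; interest $317.92 → $4,990.93; payment $2,656.67; balance $2,334.26

$2,334.26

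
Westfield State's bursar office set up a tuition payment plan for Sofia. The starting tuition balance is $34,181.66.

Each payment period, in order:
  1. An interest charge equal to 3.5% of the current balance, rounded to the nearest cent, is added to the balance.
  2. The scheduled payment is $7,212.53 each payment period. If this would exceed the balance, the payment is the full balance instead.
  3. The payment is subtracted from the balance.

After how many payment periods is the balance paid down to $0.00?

Payment period 1: opening $34,181.66; interest $1,196.36 → $35,378.02; payment $7,212.53; balance $28,165.49
Payment period 2: opening $28,165.49; interest $985.79 → $29,151.28; payment $7,212.53; balance $21,938.75
Payment period 3: opening $21,938.75; interest $767.86 → $22,706.61; payment $7,212.53; balance $15,494.08
Payment period 4: opening $15,494.08; interest $542.29 → $16,036.37; payment $7,212.53; balance $8,823.84
Payment period 5: opening $8,823.84; interest $308.83 → $9,132.67; payment $7,212.53; balance $1,920.14
Payment period 6: opening $1,920.14; interest $67.20 → $1,987.34; payment $1,987.34; balance $0.00
Balance reaches $0.00 in payment period 6.

6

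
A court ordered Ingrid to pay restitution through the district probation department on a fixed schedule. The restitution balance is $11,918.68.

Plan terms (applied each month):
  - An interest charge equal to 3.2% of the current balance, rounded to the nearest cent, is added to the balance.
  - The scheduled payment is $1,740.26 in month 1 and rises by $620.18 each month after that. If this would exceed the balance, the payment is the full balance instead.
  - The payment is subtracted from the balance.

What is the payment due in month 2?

Month 1: $11,918.68 +$381.40 interest = $12,300.08; pay $1,740.26 → $10,559.82
Month 2: $10,559.82 +$337.91 interest = $10,897.73; pay $2,360.44 → $8,537.29

$2,360.44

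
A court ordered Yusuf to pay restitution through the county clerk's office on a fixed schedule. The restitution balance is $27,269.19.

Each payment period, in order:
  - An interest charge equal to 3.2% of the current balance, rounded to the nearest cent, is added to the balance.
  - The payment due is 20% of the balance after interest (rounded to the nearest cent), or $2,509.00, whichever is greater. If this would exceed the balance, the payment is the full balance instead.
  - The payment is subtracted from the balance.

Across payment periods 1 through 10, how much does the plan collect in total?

$31,308.66

Payment period 1: opening $27,269.19; interest $872.61 → $28,141.80; payment $5,628.36; balance $22,513.44
Payment period 2: opening $22,513.44; interest $720.43 → $23,233.87; payment $4,646.77; balance $18,587.10
Payment period 3: opening $18,587.10; interest $594.79 → $19,181.89; payment $3,836.38; balance $15,345.51
Payment period 4: opening $15,345.51; interest $491.06 → $15,836.57; payment $3,167.31; balance $12,669.26
Payment period 5: opening $12,669.26; interest $405.42 → $13,074.68; payment $2,614.94; balance $10,459.74
Payment period 6: opening $10,459.74; interest $334.71 → $10,794.45; payment $2,509.00; balance $8,285.45
Payment period 7: opening $8,285.45; interest $265.13 → $8,550.58; payment $2,509.00; balance $6,041.58
Payment period 8: opening $6,041.58; interest $193.33 → $6,234.91; payment $2,509.00; balance $3,725.91
Payment period 9: opening $3,725.91; interest $119.23 → $3,845.14; payment $2,509.00; balance $1,336.14
Payment period 10: opening $1,336.14; interest $42.76 → $1,378.90; payment $1,378.90; balance $0.00
Total paid: $31,308.66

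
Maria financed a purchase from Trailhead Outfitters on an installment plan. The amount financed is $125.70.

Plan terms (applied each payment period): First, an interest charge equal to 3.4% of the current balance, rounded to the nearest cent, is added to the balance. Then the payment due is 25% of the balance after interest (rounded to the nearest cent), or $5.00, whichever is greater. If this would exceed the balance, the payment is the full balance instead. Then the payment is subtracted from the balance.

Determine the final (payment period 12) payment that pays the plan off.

$2.75

# | Opening | Interest | Payment | End bal
1 | $125.70 | $4.27 | $32.49 | $97.48
2 | $97.48 | $3.31 | $25.20 | $75.59
3 | $75.59 | $2.57 | $19.54 | $58.62
4 | $58.62 | $1.99 | $15.15 | $45.46
5 | $45.46 | $1.55 | $11.75 | $35.26
6 | $35.26 | $1.20 | $9.12 | $27.34
7 | $27.34 | $0.93 | $7.07 | $21.20
8 | $21.20 | $0.72 | $5.48 | $16.44
9 | $16.44 | $0.56 | $5.00 | $12.00
10 | $12.00 | $0.41 | $5.00 | $7.41
11 | $7.41 | $0.25 | $5.00 | $2.66
12 | $2.66 | $0.09 | $2.75 | $0.00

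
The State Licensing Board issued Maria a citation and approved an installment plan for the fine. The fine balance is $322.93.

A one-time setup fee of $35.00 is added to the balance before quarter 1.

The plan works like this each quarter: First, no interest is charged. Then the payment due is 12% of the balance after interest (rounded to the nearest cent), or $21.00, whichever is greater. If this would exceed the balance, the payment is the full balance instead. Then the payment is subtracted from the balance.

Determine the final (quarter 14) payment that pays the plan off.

$19.22

# | Opening | Payment | End bal
1 | $357.93 | $42.95 | $314.98
2 | $314.98 | $37.80 | $277.18
3 | $277.18 | $33.26 | $243.92
4 | $243.92 | $29.27 | $214.65
5 | $214.65 | $25.76 | $188.89
6 | $188.89 | $22.67 | $166.22
7 | $166.22 | $21.00 | $145.22
8 | $145.22 | $21.00 | $124.22
9 | $124.22 | $21.00 | $103.22
10 | $103.22 | $21.00 | $82.22
11 | $82.22 | $21.00 | $61.22
12 | $61.22 | $21.00 | $40.22
13 | $40.22 | $21.00 | $19.22
14 | $19.22 | $19.22 | $0.00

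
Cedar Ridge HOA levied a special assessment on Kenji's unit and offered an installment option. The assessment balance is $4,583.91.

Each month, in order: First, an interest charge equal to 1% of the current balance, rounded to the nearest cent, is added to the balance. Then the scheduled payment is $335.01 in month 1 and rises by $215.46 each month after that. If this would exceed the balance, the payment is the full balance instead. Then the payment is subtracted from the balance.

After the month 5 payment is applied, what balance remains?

Month 1: opening $4,583.91; interest $45.84 → $4,629.75; payment $335.01; balance $4,294.74
Month 2: opening $4,294.74; interest $42.95 → $4,337.69; payment $550.47; balance $3,787.22
Month 3: opening $3,787.22; interest $37.87 → $3,825.09; payment $765.93; balance $3,059.16
Month 4: opening $3,059.16; interest $30.59 → $3,089.75; payment $981.39; balance $2,108.36
Month 5: opening $2,108.36; interest $21.08 → $2,129.44; payment $1,196.85; balance $932.59

$932.59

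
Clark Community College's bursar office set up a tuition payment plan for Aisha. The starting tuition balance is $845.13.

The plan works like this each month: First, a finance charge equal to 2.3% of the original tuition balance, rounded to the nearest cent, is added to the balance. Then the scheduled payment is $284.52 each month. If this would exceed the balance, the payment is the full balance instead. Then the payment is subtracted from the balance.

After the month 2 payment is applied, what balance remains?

$314.97

# | Opening | Interest | Payment | End bal
1 | $845.13 | $19.44 | $284.52 | $580.05
2 | $580.05 | $19.44 | $284.52 | $314.97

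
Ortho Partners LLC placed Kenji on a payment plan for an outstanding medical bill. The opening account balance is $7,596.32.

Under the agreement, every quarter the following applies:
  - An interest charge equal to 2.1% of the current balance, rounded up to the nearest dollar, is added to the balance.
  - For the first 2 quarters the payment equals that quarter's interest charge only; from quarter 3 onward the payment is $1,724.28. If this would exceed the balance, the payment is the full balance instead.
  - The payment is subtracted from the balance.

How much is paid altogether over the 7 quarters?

Quarter 1: opening $7,596.32; interest $160.00 → $7,756.32; payment $160.00; balance $7,596.32
Quarter 2: opening $7,596.32; interest $160.00 → $7,756.32; payment $160.00; balance $7,596.32
Quarter 3: opening $7,596.32; interest $160.00 → $7,756.32; payment $1,724.28; balance $6,032.04
Quarter 4: opening $6,032.04; interest $127.00 → $6,159.04; payment $1,724.28; balance $4,434.76
Quarter 5: opening $4,434.76; interest $94.00 → $4,528.76; payment $1,724.28; balance $2,804.48
Quarter 6: opening $2,804.48; interest $59.00 → $2,863.48; payment $1,724.28; balance $1,139.20
Quarter 7: opening $1,139.20; interest $24.00 → $1,163.20; payment $1,163.20; balance $0.00
Total paid: $8,380.32

$8,380.32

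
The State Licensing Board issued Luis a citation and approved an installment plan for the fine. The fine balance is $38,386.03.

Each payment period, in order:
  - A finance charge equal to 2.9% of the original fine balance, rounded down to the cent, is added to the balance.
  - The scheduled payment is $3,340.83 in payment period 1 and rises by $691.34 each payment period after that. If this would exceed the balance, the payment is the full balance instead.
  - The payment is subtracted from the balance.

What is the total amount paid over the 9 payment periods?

Payment period 1: $38,386.03 +$1,113.19 interest = $39,499.22; pay $3,340.83 → $36,158.39
Payment period 2: $36,158.39 +$1,113.19 interest = $37,271.58; pay $4,032.17 → $33,239.41
Payment period 3: $33,239.41 +$1,113.19 interest = $34,352.60; pay $4,723.51 → $29,629.09
Payment period 4: $29,629.09 +$1,113.19 interest = $30,742.28; pay $5,414.85 → $25,327.43
Payment period 5: $25,327.43 +$1,113.19 interest = $26,440.62; pay $6,106.19 → $20,334.43
Payment period 6: $20,334.43 +$1,113.19 interest = $21,447.62; pay $6,797.53 → $14,650.09
Payment period 7: $14,650.09 +$1,113.19 interest = $15,763.28; pay $7,488.87 → $8,274.41
Payment period 8: $8,274.41 +$1,113.19 interest = $9,387.60; pay $8,180.21 → $1,207.39
Payment period 9: $1,207.39 +$1,113.19 interest = $2,320.58; pay $2,320.58 → $0.00
Total paid: $48,404.74

$48,404.74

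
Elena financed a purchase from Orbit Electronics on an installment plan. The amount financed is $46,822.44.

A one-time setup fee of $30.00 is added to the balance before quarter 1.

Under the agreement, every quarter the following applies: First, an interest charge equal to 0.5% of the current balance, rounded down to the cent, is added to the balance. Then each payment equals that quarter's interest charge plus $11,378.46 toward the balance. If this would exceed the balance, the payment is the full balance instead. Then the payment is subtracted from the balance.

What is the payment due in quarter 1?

$11,612.72

Quarter 1: $46,852.44 +$234.26 interest = $47,086.70; pay $11,612.72 → $35,473.98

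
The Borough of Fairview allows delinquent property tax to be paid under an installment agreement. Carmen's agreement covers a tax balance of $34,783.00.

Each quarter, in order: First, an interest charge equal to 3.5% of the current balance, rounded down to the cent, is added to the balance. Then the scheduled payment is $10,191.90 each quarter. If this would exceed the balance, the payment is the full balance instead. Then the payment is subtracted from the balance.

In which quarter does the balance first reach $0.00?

Quarter 1: opening $34,783.00; interest $1,217.40 → $36,000.40; payment $10,191.90; balance $25,808.50
Quarter 2: opening $25,808.50; interest $903.29 → $26,711.79; payment $10,191.90; balance $16,519.89
Quarter 3: opening $16,519.89; interest $578.19 → $17,098.08; payment $10,191.90; balance $6,906.18
Quarter 4: opening $6,906.18; interest $241.71 → $7,147.89; payment $7,147.89; balance $0.00
Balance reaches $0.00 in quarter 4.

4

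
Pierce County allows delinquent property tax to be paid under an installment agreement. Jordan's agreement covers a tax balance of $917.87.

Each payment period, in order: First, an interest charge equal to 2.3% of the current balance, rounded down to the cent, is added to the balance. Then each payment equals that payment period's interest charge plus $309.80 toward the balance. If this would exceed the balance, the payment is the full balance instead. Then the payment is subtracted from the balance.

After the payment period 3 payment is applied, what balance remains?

$0.00

Payment period 1: opening $917.87; interest $21.11 → $938.98; payment $330.91; balance $608.07
Payment period 2: opening $608.07; interest $13.98 → $622.05; payment $323.78; balance $298.27
Payment period 3: opening $298.27; interest $6.86 → $305.13; payment $305.13; balance $0.00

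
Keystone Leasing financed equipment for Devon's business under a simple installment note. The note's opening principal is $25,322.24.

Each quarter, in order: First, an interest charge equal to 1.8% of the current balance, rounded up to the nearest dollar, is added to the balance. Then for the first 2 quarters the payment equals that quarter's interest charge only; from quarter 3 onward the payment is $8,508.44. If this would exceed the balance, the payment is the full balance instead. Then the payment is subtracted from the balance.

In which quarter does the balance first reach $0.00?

Quarter 1: opening $25,322.24; interest $456.00 → $25,778.24; payment $456.00; balance $25,322.24
Quarter 2: opening $25,322.24; interest $456.00 → $25,778.24; payment $456.00; balance $25,322.24
Quarter 3: opening $25,322.24; interest $456.00 → $25,778.24; payment $8,508.44; balance $17,269.80
Quarter 4: opening $17,269.80; interest $311.00 → $17,580.80; payment $8,508.44; balance $9,072.36
Quarter 5: opening $9,072.36; interest $164.00 → $9,236.36; payment $8,508.44; balance $727.92
Quarter 6: opening $727.92; interest $14.00 → $741.92; payment $741.92; balance $0.00
Balance reaches $0.00 in quarter 6.

6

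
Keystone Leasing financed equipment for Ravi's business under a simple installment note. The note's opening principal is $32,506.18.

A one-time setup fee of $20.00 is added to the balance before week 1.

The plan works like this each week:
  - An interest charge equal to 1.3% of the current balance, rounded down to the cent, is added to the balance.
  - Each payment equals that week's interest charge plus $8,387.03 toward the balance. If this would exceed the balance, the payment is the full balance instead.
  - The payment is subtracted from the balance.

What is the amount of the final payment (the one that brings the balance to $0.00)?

$7,460.83

Week 1: opening $32,526.18; interest $422.84 → $32,949.02; payment $8,809.87; balance $24,139.15
Week 2: opening $24,139.15; interest $313.80 → $24,452.95; payment $8,700.83; balance $15,752.12
Week 3: opening $15,752.12; interest $204.77 → $15,956.89; payment $8,591.80; balance $7,365.09
Week 4: opening $7,365.09; interest $95.74 → $7,460.83; payment $7,460.83; balance $0.00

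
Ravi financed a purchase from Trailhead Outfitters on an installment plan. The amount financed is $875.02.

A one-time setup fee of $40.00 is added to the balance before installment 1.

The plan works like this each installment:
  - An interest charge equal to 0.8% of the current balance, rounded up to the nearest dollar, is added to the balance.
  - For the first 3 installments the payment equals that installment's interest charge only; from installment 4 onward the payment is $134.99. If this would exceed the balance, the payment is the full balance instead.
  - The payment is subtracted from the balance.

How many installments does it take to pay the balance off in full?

# | Opening | Interest | Payment | End bal
1 | $915.02 | $8.00 | $8.00 | $915.02
2 | $915.02 | $8.00 | $8.00 | $915.02
3 | $915.02 | $8.00 | $8.00 | $915.02
4 | $915.02 | $8.00 | $134.99 | $788.03
5 | $788.03 | $7.00 | $134.99 | $660.04
6 | $660.04 | $6.00 | $134.99 | $531.05
7 | $531.05 | $5.00 | $134.99 | $401.06
8 | $401.06 | $4.00 | $134.99 | $270.07
9 | $270.07 | $3.00 | $134.99 | $138.08
10 | $138.08 | $2.00 | $134.99 | $5.09
11 | $5.09 | $1.00 | $6.09 | $0.00
Balance reaches $0.00 in installment 11.

11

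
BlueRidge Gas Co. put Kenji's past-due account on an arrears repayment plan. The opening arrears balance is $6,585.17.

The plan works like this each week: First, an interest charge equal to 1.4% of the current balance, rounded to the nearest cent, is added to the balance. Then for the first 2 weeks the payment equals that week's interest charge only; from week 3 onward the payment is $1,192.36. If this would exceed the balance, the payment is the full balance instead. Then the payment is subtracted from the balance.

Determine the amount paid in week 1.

Week 1: $6,585.17 +$92.19 interest = $6,677.36; pay $92.19 → $6,585.17

$92.19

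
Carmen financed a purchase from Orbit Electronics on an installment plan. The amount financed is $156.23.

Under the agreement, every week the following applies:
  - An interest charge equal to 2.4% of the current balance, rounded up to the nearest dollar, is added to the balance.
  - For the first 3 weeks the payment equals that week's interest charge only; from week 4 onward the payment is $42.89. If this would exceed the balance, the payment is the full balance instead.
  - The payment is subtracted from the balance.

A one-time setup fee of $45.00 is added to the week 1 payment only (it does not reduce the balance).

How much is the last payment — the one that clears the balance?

Week 1: opening $156.23; interest $4.00 → $160.23; payment $4.00 (+ $45.00 fee); balance $156.23
Week 2: opening $156.23; interest $4.00 → $160.23; payment $4.00; balance $156.23
Week 3: opening $156.23; interest $4.00 → $160.23; payment $4.00; balance $156.23
Week 4: opening $156.23; interest $4.00 → $160.23; payment $42.89; balance $117.34
Week 5: opening $117.34; interest $3.00 → $120.34; payment $42.89; balance $77.45
Week 6: opening $77.45; interest $2.00 → $79.45; payment $42.89; balance $36.56
Week 7: opening $36.56; interest $1.00 → $37.56; payment $37.56; balance $0.00

$37.56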